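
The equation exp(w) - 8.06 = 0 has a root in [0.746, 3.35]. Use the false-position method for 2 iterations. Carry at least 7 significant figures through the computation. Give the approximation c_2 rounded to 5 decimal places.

False-position update: c = (a·f(b) − b·f(a))/(f(b) − f(a)); replace the endpoint whose sign matches f(c).
f(0.746000) = -5.951451, f(3.350000) = 20.442734
step 1: c = 1.333159, f(c) = -4.266994 < 0 → new bracket [1.333159, 3.350000]
step 2: c = 1.681437, f(c) = -2.686730 < 0 → new bracket [1.681437, 3.350000]

1.68144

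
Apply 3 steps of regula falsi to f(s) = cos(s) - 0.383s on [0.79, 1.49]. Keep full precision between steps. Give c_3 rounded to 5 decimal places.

1.12520

f(0.790000) = 0.401275, f(1.490000) = -0.489962
step 1: c = 1.105172, f(c) = 0.025700 > 0 → new bracket [1.105172, 1.490000]
step 2: c = 1.124351, f(c) = 0.001135 > 0 → new bracket [1.124351, 1.490000]
step 3: c = 1.125197, f(c) = 0.000049 > 0 → new bracket [1.125197, 1.490000]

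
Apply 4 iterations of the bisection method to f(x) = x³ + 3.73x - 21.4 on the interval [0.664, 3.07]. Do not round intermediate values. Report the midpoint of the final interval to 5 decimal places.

f(0.664000) = -18.630525, f(3.070000) = 18.985543 (opposite signs)
step 1: m = 1.867000, f(m) = -7.928309 < 0 → root in [1.867000, 3.070000]
step 2: m = 2.468500, f(m) = 2.849291 > 0 → root in [1.867000, 2.468500]
step 3: m = 2.167750, f(m) = -3.127732 < 0 → root in [2.167750, 2.468500]
step 4: m = 2.318125, f(m) = -0.296477 < 0 → root in [2.318125, 2.468500]
Midpoint of [2.318125, 2.468500] = 2.393312

2.39331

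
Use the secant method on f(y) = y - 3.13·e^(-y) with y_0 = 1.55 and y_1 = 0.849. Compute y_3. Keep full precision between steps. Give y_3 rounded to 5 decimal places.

1.07332

f(y_0) = 0.885664, f(y_1) = -0.490147
y_2 = 0.849000 - (-0.490147)·(0.849000 - 1.550000)/(-0.490147 - (0.885664)) = 1.098739; f(y_2) = 0.055537
y_3 = 1.098739 - (0.055537)·(1.098739 - 0.849000)/(0.055537 - (-0.490147)) = 1.073321; f(y_3) = 0.003265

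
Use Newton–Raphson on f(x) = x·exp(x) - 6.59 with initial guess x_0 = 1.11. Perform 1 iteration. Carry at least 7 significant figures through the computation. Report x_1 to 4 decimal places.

1.6132

f'(x) = (x + 1)·exp(x)
x_0 = 1.110000: f = -3.221862, f' = 6.402496 → x_1 = 1.110000 - (-3.221862)/(6.402496) = 1.613220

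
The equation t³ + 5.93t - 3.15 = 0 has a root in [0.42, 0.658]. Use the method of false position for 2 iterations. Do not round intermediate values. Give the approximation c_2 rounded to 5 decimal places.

f(0.420000) = -0.585312, f(0.658000) = 1.036830
step 1: c = 0.505877, f(c) = -0.020692 < 0 → new bracket [0.505877, 0.658000]
step 2: c = 0.508853, f(c) = -0.000743 < 0 → new bracket [0.508853, 0.658000]

0.50885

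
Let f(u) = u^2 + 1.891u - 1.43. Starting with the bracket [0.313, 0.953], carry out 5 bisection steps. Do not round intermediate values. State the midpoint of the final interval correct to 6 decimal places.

0.583000

f(0.313000) = -0.740148, f(0.953000) = 1.280332 (opposite signs)
step 1: m = 0.633000, f(m) = 0.167692 > 0 → root in [0.313000, 0.633000]
step 2: m = 0.473000, f(m) = -0.311828 < 0 → root in [0.473000, 0.633000]
step 3: m = 0.553000, f(m) = -0.078468 < 0 → root in [0.553000, 0.633000]
step 4: m = 0.593000, f(m) = 0.043012 > 0 → root in [0.553000, 0.593000]
step 5: m = 0.573000, f(m) = -0.018128 < 0 → root in [0.573000, 0.593000]
Midpoint of [0.573000, 0.593000] = 0.583000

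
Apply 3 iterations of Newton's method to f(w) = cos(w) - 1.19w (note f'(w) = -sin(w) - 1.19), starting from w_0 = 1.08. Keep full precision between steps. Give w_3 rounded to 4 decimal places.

0.6625

w_0 = 1.080000: f = -0.813872, f' = -2.071958 → w_1 = 1.080000 - (-0.813872)/(-2.071958) = 0.687197
w_1 = 0.687197: f = -0.044737, f' = -1.824373 → w_2 = 0.687197 - (-0.044737)/(-1.824373) = 0.662675
w_2 = 0.662675: f = -0.000234, f' = -1.805228 → w_3 = 0.662675 - (-0.000234)/(-1.805228) = 0.662545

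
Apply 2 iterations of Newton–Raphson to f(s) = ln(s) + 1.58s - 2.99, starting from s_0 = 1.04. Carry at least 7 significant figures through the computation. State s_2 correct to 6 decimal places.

1.596211

f'(s) = 1/s + 1.58
s_0 = 1.040000: f = -1.307579, f' = 2.541538 → s_1 = 1.040000 - (-1.307579)/(2.541538) = 1.554483
s_1 = 1.554483: f = -0.092773, f' = 2.223301 → s_2 = 1.554483 - (-0.092773)/(2.223301) = 1.596211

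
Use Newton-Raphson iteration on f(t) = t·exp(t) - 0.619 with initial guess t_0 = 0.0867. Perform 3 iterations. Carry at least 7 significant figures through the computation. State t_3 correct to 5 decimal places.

0.41067

f'(t) = (t + 1)·exp(t)
t_0 = 0.086700: f = -0.524448, f' = 1.185122 → t_1 = 0.086700 - (-0.524448)/(1.185122) = 0.529226
t_1 = 0.529226: f = 0.279424, f' = 2.596043 → t_2 = 0.529226 - (0.279424)/(2.596043) = 0.421592
t_2 = 0.421592: f = 0.023668, f' = 2.167054 → t_3 = 0.421592 - (0.023668)/(2.167054) = 0.410670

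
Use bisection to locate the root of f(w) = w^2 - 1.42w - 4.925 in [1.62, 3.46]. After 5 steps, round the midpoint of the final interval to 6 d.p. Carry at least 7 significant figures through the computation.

3.028750

f(1.620000) = -4.601000, f(3.460000) = 2.133400 (opposite signs)
step 1: m = 2.540000, f(m) = -2.080200 < 0 → root in [2.540000, 3.460000]
step 2: m = 3.000000, f(m) = -0.185000 < 0 → root in [3.000000, 3.460000]
step 3: m = 3.230000, f(m) = 0.921300 > 0 → root in [3.000000, 3.230000]
step 4: m = 3.115000, f(m) = 0.354925 > 0 → root in [3.000000, 3.115000]
step 5: m = 3.057500, f(m) = 0.081656 > 0 → root in [3.000000, 3.057500]
Midpoint of [3.000000, 3.057500] = 3.028750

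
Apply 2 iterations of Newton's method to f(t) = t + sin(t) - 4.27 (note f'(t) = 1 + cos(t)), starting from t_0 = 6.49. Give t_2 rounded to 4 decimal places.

5.1706

t_0 = 6.490000: f = 2.425344, f' = 1.978690 → t_1 = 6.490000 - (2.425344)/(1.978690) = 5.264268
t_1 = 5.264268: f = 0.142727, f' = 1.524288 → t_2 = 5.264268 - (0.142727)/(1.524288) = 5.170633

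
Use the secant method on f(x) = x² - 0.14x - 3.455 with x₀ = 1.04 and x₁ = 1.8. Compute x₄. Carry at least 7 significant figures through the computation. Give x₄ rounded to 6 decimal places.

Secant update: x_(k+1) = x_k − f(x_k)·(x_k − x_(k-1))/(f(x_k) − f(x_(k-1))).
f(x_0) = -2.519000, f(x_1) = -0.467000
x_2 = 1.800000 - (-0.467000)·(1.800000 - 1.040000)/(-0.467000 - (-2.519000)) = 1.972963; f(x_2) = 0.161368
x_3 = 1.972963 - (0.161368)·(1.972963 - 1.800000)/(0.161368 - (-0.467000)) = 1.928545; f(x_3) = -0.005710
x_4 = 1.928545 - (-0.005710)·(1.928545 - 1.972963)/(-0.005710 - (0.161368)) = 1.930063; f(x_4) = -0.000065

1.930063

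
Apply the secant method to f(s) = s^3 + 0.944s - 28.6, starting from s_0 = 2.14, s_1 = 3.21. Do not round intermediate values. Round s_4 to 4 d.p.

2.9554

f(s_0) = -16.779496, f(s_1) = 7.506401
s_2 = 3.210000 - (7.506401)·(3.210000 - 2.140000)/(7.506401 - (-16.779496)) = 2.879279; f(s_2) = -2.012017
s_3 = 2.879279 - (-2.012017)·(2.879279 - 3.210000)/(-2.012017 - (7.506401)) = 2.949188; f(s_3) = -0.164798
s_4 = 2.949188 - (-0.164798)·(2.949188 - 2.879279)/(-0.164798 - (-2.012017)) = 2.955424; f(s_4) = 0.004171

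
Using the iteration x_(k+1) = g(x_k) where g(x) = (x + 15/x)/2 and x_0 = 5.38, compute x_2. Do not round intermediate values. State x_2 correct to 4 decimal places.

x_1 = g(5.380000) = 4.084052
x_2 = g(4.084052) = 3.878437

3.8784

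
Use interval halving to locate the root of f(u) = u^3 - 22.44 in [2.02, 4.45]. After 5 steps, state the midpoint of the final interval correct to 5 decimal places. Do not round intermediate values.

2.81734

f(2.020000) = -14.197592, f(4.450000) = 65.681125 (opposite signs)
step 1: m = 3.235000, f(m) = 11.415003 > 0 → root in [2.020000, 3.235000]
step 2: m = 2.627500, f(m) = -4.300380 < 0 → root in [2.627500, 3.235000]
step 3: m = 2.931250, f(m) = 2.745964 > 0 → root in [2.627500, 2.931250]
step 4: m = 2.779375, f(m) = -0.969535 < 0 → root in [2.779375, 2.931250]
step 5: m = 2.855313, f(m) = 0.838819 > 0 → root in [2.779375, 2.855313]
Midpoint of [2.779375, 2.855313] = 2.817344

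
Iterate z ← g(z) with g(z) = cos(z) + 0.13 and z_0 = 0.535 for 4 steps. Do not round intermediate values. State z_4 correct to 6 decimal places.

z_1 = g(0.535000) = 0.990269
z_2 = g(0.990269) = 0.678465
z_3 = g(0.678465) = 0.908537
z_4 = g(0.908537) = 0.744900

0.744900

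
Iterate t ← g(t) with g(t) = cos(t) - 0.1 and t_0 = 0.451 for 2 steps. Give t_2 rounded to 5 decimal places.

0.59670

t_1 = g(0.451000) = 0.800012
t_2 = g(0.800012) = 0.596698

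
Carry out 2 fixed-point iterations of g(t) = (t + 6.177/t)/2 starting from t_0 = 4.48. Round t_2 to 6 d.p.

t_1 = g(4.480000) = 2.929397
t_2 = g(2.929397) = 2.519011

2.519011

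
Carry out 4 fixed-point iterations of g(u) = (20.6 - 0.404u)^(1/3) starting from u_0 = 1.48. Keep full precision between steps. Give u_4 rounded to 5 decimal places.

2.69217

u_1 = g(1.480000) = 2.714512
u_2 = g(2.714512) = 2.691760
u_3 = g(2.691760) = 2.692183
u_4 = g(2.692183) = 2.692175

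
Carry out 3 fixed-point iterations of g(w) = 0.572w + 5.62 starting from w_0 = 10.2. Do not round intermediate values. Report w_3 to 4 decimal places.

12.5823

w_1 = g(10.200000) = 11.454400
w_2 = g(11.454400) = 12.171917
w_3 = g(12.171917) = 12.582336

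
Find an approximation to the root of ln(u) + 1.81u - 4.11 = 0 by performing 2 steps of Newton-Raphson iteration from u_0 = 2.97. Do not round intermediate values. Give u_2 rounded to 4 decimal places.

f'(u) = 1/u + 1.81
u_0 = 2.970000: f = 2.354262, f' = 2.146700 → u_1 = 2.970000 - (2.354262)/(2.146700) = 1.873311
u_1 = 1.873311: f = -0.091599, f' = 2.343814 → u_2 = 1.873311 - (-0.091599)/(2.343814) = 1.912392

1.9124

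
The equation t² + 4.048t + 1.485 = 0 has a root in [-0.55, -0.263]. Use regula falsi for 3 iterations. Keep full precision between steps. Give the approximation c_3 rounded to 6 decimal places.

f(-0.550000) = -0.438900, f(-0.263000) = 0.489545
step 1: c = -0.414328, f(c) = -0.020531 < 0 → new bracket [-0.414328, -0.263000]
step 2: c = -0.408237, f(c) = -0.000885 < 0 → new bracket [-0.408237, -0.263000]
step 3: c = -0.407975, f(c) = -0.000038 < 0 → new bracket [-0.407975, -0.263000]

-0.407975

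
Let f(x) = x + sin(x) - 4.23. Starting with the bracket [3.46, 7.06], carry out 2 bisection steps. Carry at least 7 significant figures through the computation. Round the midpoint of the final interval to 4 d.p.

f(3.460000) = -1.083054, f(7.060000) = 3.531011 (opposite signs)
step 1: m = 5.260000, f(m) = 0.176229 > 0 → root in [3.460000, 5.260000]
step 2: m = 4.360000, f(m) = -0.808551 < 0 → root in [4.360000, 5.260000]
Midpoint of [4.360000, 5.260000] = 4.810000

4.8100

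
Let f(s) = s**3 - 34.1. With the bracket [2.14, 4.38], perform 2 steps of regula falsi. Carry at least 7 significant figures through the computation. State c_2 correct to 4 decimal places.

f(2.140000) = -24.299656, f(4.380000) = 49.927672
step 1: c = 2.873304, f(c) = -10.378348 < 0 → new bracket [2.873304, 4.380000]
step 2: c = 3.132599, f(c) = -3.359259 < 0 → new bracket [3.132599, 4.380000]

3.1326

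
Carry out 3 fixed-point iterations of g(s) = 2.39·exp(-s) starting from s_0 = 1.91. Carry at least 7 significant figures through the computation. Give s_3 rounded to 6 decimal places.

0.446491

s_1 = g(1.910000) = 0.353912
s_2 = g(0.353912) = 1.677629
s_3 = g(1.677629) = 0.446491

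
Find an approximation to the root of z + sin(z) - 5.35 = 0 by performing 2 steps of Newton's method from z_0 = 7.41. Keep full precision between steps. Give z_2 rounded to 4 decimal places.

5.8570

Newton update: z ← z − f(z)/f'(z).
f'(z) = 1 + cos(z)
z_0 = 7.410000: f = 2.963049, f' = 1.429538 → z_1 = 7.410000 - (2.963049)/(1.429538) = 5.337269
z_1 = 5.337269: f = -0.823764, f' = 1.585000 → z_2 = 5.337269 - (-0.823764)/(1.585000) = 5.856994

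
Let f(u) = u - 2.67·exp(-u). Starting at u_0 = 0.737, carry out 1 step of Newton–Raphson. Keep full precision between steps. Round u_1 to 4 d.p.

f'(u) = 1 + 2.67·exp(-u)
u_0 = 0.737000: f = -0.540722, f' = 2.277722 → u_1 = 0.737000 - (-0.540722)/(2.277722) = 0.974396

0.9744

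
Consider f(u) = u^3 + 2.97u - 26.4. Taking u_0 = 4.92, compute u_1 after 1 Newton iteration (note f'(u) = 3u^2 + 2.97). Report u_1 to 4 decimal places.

3.5004

Newton update: u ← u − f(u)/f'(u).
u_0 = 4.920000: f = 107.307888, f' = 75.589200 → u_1 = 4.920000 - (107.307888)/(75.589200) = 3.500381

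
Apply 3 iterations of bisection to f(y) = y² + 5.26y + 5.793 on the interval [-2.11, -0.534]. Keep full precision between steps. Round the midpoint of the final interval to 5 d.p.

-1.61750

f(-2.110000) = -0.853500, f(-0.534000) = 3.269316 (opposite signs)
step 1: m = -1.322000, f(m) = 0.586964 > 0 → root in [-2.110000, -1.322000]
step 2: m = -1.716000, f(m) = -0.288504 < 0 → root in [-1.716000, -1.322000]
step 3: m = -1.519000, f(m) = 0.110421 > 0 → root in [-1.716000, -1.519000]
Midpoint of [-1.716000, -1.519000] = -1.617500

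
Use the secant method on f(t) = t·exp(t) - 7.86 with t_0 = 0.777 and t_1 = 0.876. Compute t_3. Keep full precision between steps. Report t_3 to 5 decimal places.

1.28560

Secant update: t_(k+1) = t_k − f(t_k)·(t_k − t_(k-1))/(f(t_k) − f(t_(k-1))).
f(t_0) = -6.170073, f(t_1) = -5.756483
t_2 = 0.876000 - (-5.756483)·(0.876000 - 0.777000)/(-5.756483 - (-6.170073)) = 2.253913; f(t_2) = 13.608361
t_3 = 2.253913 - (13.608361)·(2.253913 - 0.876000)/(13.608361 - (-5.756483)) = 1.285605; f(t_3) = -3.210155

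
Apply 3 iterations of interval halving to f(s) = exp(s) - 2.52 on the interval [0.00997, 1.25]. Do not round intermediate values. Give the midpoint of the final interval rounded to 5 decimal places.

0.86249

f(0.009970) = -1.509980, f(1.250000) = 0.970343 (opposite signs)
step 1: m = 0.629985, f(m) = -0.642418 < 0 → root in [0.629985, 1.250000]
step 2: m = 0.939993, f(m) = 0.039962 > 0 → root in [0.629985, 0.939993]
step 3: m = 0.784989, f(m) = -0.327618 < 0 → root in [0.784989, 0.939993]
Midpoint of [0.784989, 0.939993] = 0.862491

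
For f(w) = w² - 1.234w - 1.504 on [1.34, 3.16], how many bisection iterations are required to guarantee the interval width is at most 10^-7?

25

Initial width b − a = 3.16 − 1.34 = 1.820000.
After n steps the width is (b−a)/2^n; need (b−a)/2^n ≤ 10^-7.
So n ≥ log₂(1.820000/10^-7) = log₂(18200000.0000) ≈ 24.1174.
Hence n = 25.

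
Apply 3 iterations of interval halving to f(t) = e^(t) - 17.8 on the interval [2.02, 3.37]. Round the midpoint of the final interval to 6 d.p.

2.948125

f(2.020000) = -10.261675, f(3.370000) = 11.278527 (opposite signs)
step 1: m = 2.695000, f(m) = -2.994481 < 0 → root in [2.695000, 3.370000]
step 2: m = 3.032500, f(m) = 2.949040 > 0 → root in [2.695000, 3.032500]
step 3: m = 2.863750, f(m) = -0.272869 < 0 → root in [2.863750, 3.032500]
Midpoint of [2.863750, 3.032500] = 2.948125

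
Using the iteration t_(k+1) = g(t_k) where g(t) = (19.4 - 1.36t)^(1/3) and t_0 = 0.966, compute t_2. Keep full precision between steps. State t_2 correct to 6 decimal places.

2.510892

t_1 = g(0.966000) = 2.624920
t_2 = g(2.624920) = 2.510892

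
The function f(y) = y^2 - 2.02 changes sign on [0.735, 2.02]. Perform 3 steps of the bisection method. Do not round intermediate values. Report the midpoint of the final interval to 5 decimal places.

f(0.735000) = -1.479775, f(2.020000) = 2.060400 (opposite signs)
step 1: m = 1.377500, f(m) = -0.122494 < 0 → root in [1.377500, 2.020000]
step 2: m = 1.698750, f(m) = 0.865752 > 0 → root in [1.377500, 1.698750]
step 3: m = 1.538125, f(m) = 0.345829 > 0 → root in [1.377500, 1.538125]
Midpoint of [1.377500, 1.538125] = 1.457812

1.45781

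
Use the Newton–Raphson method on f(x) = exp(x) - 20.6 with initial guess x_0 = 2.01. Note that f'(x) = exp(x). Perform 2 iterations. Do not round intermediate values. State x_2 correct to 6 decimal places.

3.244960

x_0 = 2.010000: f = -13.136683, f' = 7.463317 → x_1 = 2.010000 - (-13.136683)/(7.463317) = 3.770167
x_1 = 3.770167: f = 22.787297, f' = 43.387297 → x_2 = 3.770167 - (22.787297)/(43.387297) = 3.244960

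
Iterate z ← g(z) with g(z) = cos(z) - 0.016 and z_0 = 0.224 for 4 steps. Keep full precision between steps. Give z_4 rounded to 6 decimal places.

0.657292

z_1 = g(0.224000) = 0.959017
z_2 = g(0.959017) = 0.558325
z_3 = g(0.558325) = 0.832144
z_4 = g(0.832144) = 0.657292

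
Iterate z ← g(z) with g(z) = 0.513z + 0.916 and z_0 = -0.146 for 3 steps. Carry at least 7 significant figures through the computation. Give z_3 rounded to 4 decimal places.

z_1 = g(-0.146000) = 0.841102
z_2 = g(0.841102) = 1.347485
z_3 = g(1.347485) = 1.607260

1.6073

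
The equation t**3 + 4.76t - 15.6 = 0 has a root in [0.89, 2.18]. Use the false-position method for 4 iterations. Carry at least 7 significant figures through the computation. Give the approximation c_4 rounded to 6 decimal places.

False-position update: c = (a·f(b) − b·f(a))/(f(b) − f(a)); replace the endpoint whose sign matches f(c).
f(0.890000) = -10.658631, f(2.180000) = 5.137032
step 1: c = 1.760469, f(c) = -1.764033 < 0 → new bracket [1.760469, 2.180000]
step 2: c = 1.867708, f(c) = -0.194516 < 0 → new bracket [1.867708, 2.180000]
step 3: c = 1.879102, f(c) = -0.020319 < 0 → new bracket [1.879102, 2.180000]
step 4: c = 1.880288, f(c) = -0.002110 < 0 → new bracket [1.880288, 2.180000]

1.880288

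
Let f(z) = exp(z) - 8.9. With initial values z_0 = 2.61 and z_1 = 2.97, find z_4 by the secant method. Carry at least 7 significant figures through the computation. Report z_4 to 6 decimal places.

2.189099

Secant update: z_(k+1) = z_k − f(z_k)·(z_k − z_(k-1))/(f(z_k) − f(z_(k-1))).
f(z_0) = 4.699051, f(z_1) = 10.591920
z_2 = 2.970000 - (10.591920)·(2.970000 - 2.610000)/(10.591920 - (4.699051)) = 2.322931; f(z_2) = 1.305546
z_3 = 2.322931 - (1.305546)·(2.322931 - 2.970000)/(1.305546 - (10.591920)) = 2.231962; f(z_3) = 0.418127
z_4 = 2.231962 - (0.418127)·(2.231962 - 2.322931)/(0.418127 - (1.305546)) = 2.189099; f(z_4) = 0.027169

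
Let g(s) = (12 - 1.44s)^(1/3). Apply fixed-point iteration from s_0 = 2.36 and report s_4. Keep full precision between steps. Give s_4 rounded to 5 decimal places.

2.08045

s_1 = g(2.360000) = 2.048927
s_2 = g(2.048927) = 2.083894
s_3 = g(2.083894) = 2.080022
s_4 = g(2.080022) = 2.080451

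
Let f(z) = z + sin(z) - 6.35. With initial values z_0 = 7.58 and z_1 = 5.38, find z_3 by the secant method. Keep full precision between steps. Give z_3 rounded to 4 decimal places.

f(z_0) = 2.192701, f(z_1) = -1.755303
z_2 = 5.380000 - (-1.755303)·(5.380000 - 7.580000)/(-1.755303 - (2.192701)) = 6.358131; f(z_2) = 0.083007
z_3 = 6.358131 - (0.083007)·(6.358131 - 5.380000)/(0.083007 - (-1.755303)) = 6.313965; f(z_3) = -0.005261

6.3140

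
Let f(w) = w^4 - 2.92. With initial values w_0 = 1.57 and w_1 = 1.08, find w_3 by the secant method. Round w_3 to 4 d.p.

f(w_0) = 3.155732, f(w_1) = -1.559511
w_2 = 1.080000 - (-1.559511)·(1.080000 - 1.570000)/(-1.559511 - (3.155732)) = 1.242062; f(w_2) = -0.540023
w_3 = 1.242062 - (-0.540023)·(1.242062 - 1.080000)/(-0.540023 - (-1.559511)) = 1.327906; f(w_3) = 0.189347

1.3279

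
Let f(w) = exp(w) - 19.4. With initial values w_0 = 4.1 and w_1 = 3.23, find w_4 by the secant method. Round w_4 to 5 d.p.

f(w_0) = 40.940288, f(w_1) = 5.879657
w_2 = 3.230000 - (5.879657)·(3.230000 - 4.100000)/(5.879657 - (40.940288)) = 3.084101; f(w_2) = 2.447823
w_3 = 3.084101 - (2.447823)·(3.084101 - 3.230000)/(2.447823 - (5.879657)) = 2.980036; f(w_3) = 0.288528
w_4 = 2.980036 - (0.288528)·(2.980036 - 3.084101)/(0.288528 - (2.447823)) = 2.966131; f(w_4) = 0.016647

2.96613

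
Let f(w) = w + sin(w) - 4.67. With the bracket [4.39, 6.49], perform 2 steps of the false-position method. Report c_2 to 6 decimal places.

5.388674

f(4.390000) = -1.228481, f(6.490000) = 2.025344
step 1: c = 5.182855, f(c) = -0.378502 < 0 → new bracket [5.182855, 6.490000]
step 2: c = 5.388674, f(c) = -0.061229 < 0 → new bracket [5.388674, 6.490000]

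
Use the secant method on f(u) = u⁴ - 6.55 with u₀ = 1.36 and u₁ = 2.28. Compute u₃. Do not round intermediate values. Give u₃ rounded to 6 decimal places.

f(u_0) = -3.128980, f(u_1) = 20.473363
u_2 = 2.280000 - (20.473363)·(2.280000 - 1.360000)/(20.473363 - (-3.128980)) = 1.481965; f(u_2) = -1.726616
u_3 = 1.481965 - (-1.726616)·(1.481965 - 2.280000)/(-1.726616 - (20.473363)) = 1.544033; f(u_3) = -0.866368

1.544033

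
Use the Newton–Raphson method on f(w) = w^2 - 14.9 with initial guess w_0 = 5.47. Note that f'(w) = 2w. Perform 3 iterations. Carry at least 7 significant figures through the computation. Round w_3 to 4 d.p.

w_0 = 5.470000: f = 15.020900, f' = 10.940000 → w_1 = 5.470000 - (15.020900)/(10.940000) = 4.096974
w_1 = 4.096974: f = 1.885199, f' = 8.193949 → w_2 = 4.096974 - (1.885199)/(8.193949) = 3.866902
w_2 = 3.866902: f = 0.052933, f' = 7.733805 → w_3 = 3.866902 - (0.052933)/(7.733805) = 3.860058

3.8601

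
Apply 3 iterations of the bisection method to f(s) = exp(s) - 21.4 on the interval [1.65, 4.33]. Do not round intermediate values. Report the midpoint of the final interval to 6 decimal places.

3.157500

f(1.650000) = -16.193020, f(4.330000) = 54.544287 (opposite signs)
step 1: m = 2.990000, f(m) = -1.514318 < 0 → root in [2.990000, 4.330000]
step 2: m = 3.660000, f(m) = 17.461343 > 0 → root in [2.990000, 3.660000]
step 3: m = 3.325000, f(m) = 6.398999 > 0 → root in [2.990000, 3.325000]
Midpoint of [2.990000, 3.325000] = 3.157500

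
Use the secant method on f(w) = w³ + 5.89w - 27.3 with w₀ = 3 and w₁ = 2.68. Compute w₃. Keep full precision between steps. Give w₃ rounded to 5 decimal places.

2.37597

f(w_0) = 17.370000, f(w_1) = 7.734032
w_2 = 2.680000 - (7.734032)·(2.680000 - 3.000000)/(7.734032 - (17.370000)) = 2.423161; f(w_2) = 1.200520
w_3 = 2.423161 - (1.200520)·(2.423161 - 2.680000)/(1.200520 - (7.734032)) = 2.375968; f(w_3) = 0.107313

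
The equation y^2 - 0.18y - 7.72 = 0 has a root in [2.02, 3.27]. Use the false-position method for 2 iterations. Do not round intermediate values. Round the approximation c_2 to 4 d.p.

2.8654

f(2.020000) = -4.003200, f(3.270000) = 2.384300
step 1: c = 2.803405, f(c) = -0.365533 < 0 → new bracket [2.803405, 3.270000]
step 2: c = 2.865429, f(c) = -0.025093 < 0 → new bracket [2.865429, 3.270000]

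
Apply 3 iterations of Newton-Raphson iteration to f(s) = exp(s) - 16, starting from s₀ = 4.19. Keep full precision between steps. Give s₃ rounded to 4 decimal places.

2.7873

f'(s) = exp(s)
s_0 = 4.190000: f = 50.022791, f' = 66.022791 → s_1 = 4.190000 - (50.022791)/(66.022791) = 3.432341
s_1 = 3.432341: f = 14.948996, f' = 30.948996 → s_2 = 3.432341 - (14.948996)/(30.948996) = 2.949320
s_2 = 2.949320: f = 3.092969, f' = 19.092969 → s_3 = 2.949320 - (3.092969)/(19.092969) = 2.787325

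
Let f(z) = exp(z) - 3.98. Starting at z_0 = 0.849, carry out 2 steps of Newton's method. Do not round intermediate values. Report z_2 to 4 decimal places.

1.3950

Newton update: z ← z − f(z)/f'(z).
f'(z) = exp(z)
z_0 = 0.849000: f = -1.642692, f' = 2.337308 → z_1 = 0.849000 - (-1.642692)/(2.337308) = 1.551813
z_1 = 1.551813: f = 0.740022, f' = 4.720022 → z_2 = 1.551813 - (0.740022)/(4.720022) = 1.395030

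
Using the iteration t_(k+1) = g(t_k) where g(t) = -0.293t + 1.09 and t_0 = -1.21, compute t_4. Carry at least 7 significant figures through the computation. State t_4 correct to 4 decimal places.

0.8279

t_1 = g(-1.210000) = 1.444530
t_2 = g(1.444530) = 0.666753
t_3 = g(0.666753) = 0.894641
t_4 = g(0.894641) = 0.827870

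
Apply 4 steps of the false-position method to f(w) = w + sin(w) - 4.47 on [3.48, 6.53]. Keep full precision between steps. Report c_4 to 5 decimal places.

5.29557

f(3.480000) = -1.321985, f(6.530000) = 2.304316
step 1: c = 4.591892, f(c) = -0.870857 < 0 → new bracket [4.591892, 6.530000]
step 2: c = 5.123458, f(c) = -0.263236 < 0 → new bracket [5.123458, 6.530000]
step 3: c = 5.267663, f(c) = -0.052094 < 0 → new bracket [5.267663, 6.530000]
step 4: c = 5.295569, f(c) = -0.009146 < 0 → new bracket [5.295569, 6.530000]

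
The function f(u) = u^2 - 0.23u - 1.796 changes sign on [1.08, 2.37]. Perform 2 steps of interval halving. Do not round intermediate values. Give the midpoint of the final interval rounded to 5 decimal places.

f(1.080000) = -0.878000, f(2.370000) = 3.275800 (opposite signs)
step 1: m = 1.725000, f(m) = 0.782875 > 0 → root in [1.080000, 1.725000]
step 2: m = 1.402500, f(m) = -0.151569 < 0 → root in [1.402500, 1.725000]
Midpoint of [1.402500, 1.725000] = 1.563750

1.56375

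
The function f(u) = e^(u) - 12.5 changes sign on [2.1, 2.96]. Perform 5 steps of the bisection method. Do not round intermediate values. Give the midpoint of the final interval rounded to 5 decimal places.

2.51656

f(2.100000) = -4.333830, f(2.960000) = 6.797972 (opposite signs)
step 1: m = 2.530000, f(m) = 0.053506 > 0 → root in [2.100000, 2.530000]
step 2: m = 2.315000, f(m) = -2.375077 < 0 → root in [2.315000, 2.530000]
step 3: m = 2.422500, f(m) = -1.225991 < 0 → root in [2.422500, 2.530000]
step 4: m = 2.476250, f(m) = -0.603431 < 0 → root in [2.476250, 2.530000]
step 5: m = 2.503125, f(m) = -0.279376 < 0 → root in [2.503125, 2.530000]
Midpoint of [2.503125, 2.530000] = 2.516563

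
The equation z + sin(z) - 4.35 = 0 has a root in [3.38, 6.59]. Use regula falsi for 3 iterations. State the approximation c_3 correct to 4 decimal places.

f(3.380000) = -1.206155, f(6.590000) = 2.542024
step 1: c = 4.412971, f(c) = -0.892538 < 0 → new bracket [4.412971, 6.590000]
step 2: c = 4.978714, f(c) = -0.336031 < 0 → new bracket [4.978714, 6.590000]
step 3: c = 5.166842, f(c) = -0.081660 < 0 → new bracket [5.166842, 6.590000]

5.1668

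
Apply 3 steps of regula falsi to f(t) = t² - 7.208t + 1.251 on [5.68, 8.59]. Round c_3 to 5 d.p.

7.01934

False-position update: c = (a·f(b) − b·f(a))/(f(b) − f(a)); replace the endpoint whose sign matches f(c).
f(5.680000) = -7.428040, f(8.590000) = 13.122380
step 1: c = 6.731832, f(c) = -1.954481 < 0 → new bracket [6.731832, 8.590000]
step 2: c = 6.972715, f(c) = -0.389576 < 0 → new bracket [6.972715, 8.590000]
step 3: c = 7.019344, f(c) = -0.073239 < 0 → new bracket [7.019344, 8.590000]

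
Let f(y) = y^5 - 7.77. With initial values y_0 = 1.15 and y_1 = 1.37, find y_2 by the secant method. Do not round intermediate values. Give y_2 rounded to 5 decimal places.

1.60008

f(y_0) = -5.758643, f(y_1) = -2.943828
y_2 = 1.370000 - (-2.943828)·(1.370000 - 1.150000)/(-2.943828 - (-5.758643)) = 1.600083; f(y_2) = 2.718491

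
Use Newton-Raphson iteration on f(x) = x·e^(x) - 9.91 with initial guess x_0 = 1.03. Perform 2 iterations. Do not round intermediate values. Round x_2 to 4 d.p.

1.8866

f'(x) = (x + 1)·e^(x)
x_0 = 1.030000: f = -7.024902, f' = 5.686164 → x_1 = 1.030000 - (-7.024902)/(5.686164) = 2.265438
x_1 = 2.265438: f = 11.918272, f' = 31.463615 → x_2 = 2.265438 - (11.918272)/(31.463615) = 1.886643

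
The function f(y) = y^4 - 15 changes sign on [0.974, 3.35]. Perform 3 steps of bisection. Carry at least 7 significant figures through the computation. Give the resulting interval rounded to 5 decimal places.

[1.86500, 2.16200]

f(0.974000) = -14.100014, f(3.350000) = 110.944506 (opposite signs)
step 1: m = 2.162000, f(m) = 6.848557 > 0 → root in [0.974000, 2.162000]
step 2: m = 1.568000, f(m) = -8.955168 < 0 → root in [1.568000, 2.162000]
step 3: m = 1.865000, f(m) = -2.901951 < 0 → root in [1.865000, 2.162000]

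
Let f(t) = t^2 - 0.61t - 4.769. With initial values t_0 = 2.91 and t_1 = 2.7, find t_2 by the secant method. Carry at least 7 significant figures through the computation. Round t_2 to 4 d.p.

2.5252

Secant update: t_(k+1) = t_k − f(t_k)·(t_k − t_(k-1))/(f(t_k) − f(t_(k-1))).
f(t_0) = 1.924000, f(t_1) = 0.874000
t_2 = 2.700000 - (0.874000)·(2.700000 - 2.910000)/(0.874000 - (1.924000)) = 2.525200; f(t_2) = 0.067263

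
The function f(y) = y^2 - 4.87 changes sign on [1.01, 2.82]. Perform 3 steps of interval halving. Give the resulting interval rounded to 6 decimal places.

[2.141250, 2.367500]

f(1.010000) = -3.849900, f(2.820000) = 3.082400 (opposite signs)
step 1: m = 1.915000, f(m) = -1.202775 < 0 → root in [1.915000, 2.820000]
step 2: m = 2.367500, f(m) = 0.735056 > 0 → root in [1.915000, 2.367500]
step 3: m = 2.141250, f(m) = -0.285048 < 0 → root in [2.141250, 2.367500]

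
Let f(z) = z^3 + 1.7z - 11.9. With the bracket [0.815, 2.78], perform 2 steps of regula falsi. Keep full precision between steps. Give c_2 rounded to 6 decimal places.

1.916252

f(0.815000) = -9.973157, f(2.780000) = 14.310952
step 1: c = 1.621999, f(c) = -4.875315 < 0 → new bracket [1.621999, 2.780000]
step 2: c = 1.916252, f(c) = -1.605850 < 0 → new bracket [1.916252, 2.780000]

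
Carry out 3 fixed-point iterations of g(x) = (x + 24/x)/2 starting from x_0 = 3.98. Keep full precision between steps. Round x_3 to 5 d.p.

4.89898

x_1 = g(3.980000) = 5.005075
x_2 = g(5.005075) = 4.900104
x_3 = g(4.900104) = 4.898980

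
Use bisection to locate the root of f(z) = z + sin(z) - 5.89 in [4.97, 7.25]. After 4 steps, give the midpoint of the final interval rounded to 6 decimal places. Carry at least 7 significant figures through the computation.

6.038750

f(4.970000) = -1.887001, f(7.250000) = 2.183081 (opposite signs)
step 1: m = 6.110000, f(m) = 0.047679 > 0 → root in [4.970000, 6.110000]
step 2: m = 5.540000, f(m) = -1.026637 < 0 → root in [5.540000, 6.110000]
step 3: m = 5.825000, f(m) = -0.507321 < 0 → root in [5.825000, 6.110000]
step 4: m = 5.967500, f(m) = -0.232968 < 0 → root in [5.967500, 6.110000]
Midpoint of [5.967500, 6.110000] = 6.038750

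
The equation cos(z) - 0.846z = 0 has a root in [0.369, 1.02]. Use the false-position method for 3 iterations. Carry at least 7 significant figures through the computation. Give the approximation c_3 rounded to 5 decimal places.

0.81266

f(0.369000) = 0.620514, f(1.020000) = -0.339554
step 1: c = 0.789756, f(c) = 0.035885 > 0 → new bracket [0.789756, 1.020000]
step 2: c = 0.811763, f(c) = 0.001469 > 0 → new bracket [0.811763, 1.020000]
step 3: c = 0.812660, f(c) = 0.000059 > 0 → new bracket [0.812660, 1.020000]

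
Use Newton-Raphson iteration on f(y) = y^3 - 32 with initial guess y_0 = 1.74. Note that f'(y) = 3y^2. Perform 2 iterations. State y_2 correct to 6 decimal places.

3.608451

y_0 = 1.740000: f = -26.731976, f' = 9.082800 → y_1 = 1.740000 - (-26.731976)/(9.082800) = 4.683143
y_1 = 4.683143: f = 70.709865, f' = 65.795475 → y_2 = 4.683143 - (70.709865)/(65.795475) = 3.608451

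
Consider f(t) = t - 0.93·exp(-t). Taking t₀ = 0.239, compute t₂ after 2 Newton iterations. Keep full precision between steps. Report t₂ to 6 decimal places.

0.541215

f'(t) = 1 + 0.93·exp(-t)
t_0 = 0.239000: f = -0.493296, f' = 1.732296 → t_1 = 0.239000 - (-0.493296)/(1.732296) = 0.523764
t_1 = 0.523764: f = -0.027063, f' = 1.550827 → t_2 = 0.523764 - (-0.027063)/(1.550827) = 0.541215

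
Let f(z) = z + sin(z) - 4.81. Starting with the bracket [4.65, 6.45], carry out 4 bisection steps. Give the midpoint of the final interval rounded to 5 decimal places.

f(4.650000) = -1.158054, f(6.450000) = 1.806042 (opposite signs)
step 1: m = 5.550000, f(m) = 0.070760 > 0 → root in [4.650000, 5.550000]
step 2: m = 5.100000, f(m) = -0.635815 < 0 → root in [5.100000, 5.550000]
step 3: m = 5.325000, f(m) = -0.303149 < 0 → root in [5.325000, 5.550000]
step 4: m = 5.437500, f(m) = -0.120926 < 0 → root in [5.437500, 5.550000]
Midpoint of [5.437500, 5.550000] = 5.493750

5.49375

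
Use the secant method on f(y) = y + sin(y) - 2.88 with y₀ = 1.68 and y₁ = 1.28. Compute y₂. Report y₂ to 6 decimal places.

1.868939

Secant update: y_(k+1) = y_k − f(y_k)·(y_k − y_(k-1))/(f(y_k) − f(y_(k-1))).
f(y_0) = -0.205957, f(y_1) = -0.641984
y_2 = 1.280000 - (-0.641984)·(1.280000 - 1.680000)/(-0.641984 - (-0.205957)) = 1.868939; f(y_2) = -0.055177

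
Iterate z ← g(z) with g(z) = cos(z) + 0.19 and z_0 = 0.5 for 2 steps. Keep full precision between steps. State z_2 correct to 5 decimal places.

z_1 = g(0.500000) = 1.067583
z_2 = g(1.067583) = 0.672243

0.67224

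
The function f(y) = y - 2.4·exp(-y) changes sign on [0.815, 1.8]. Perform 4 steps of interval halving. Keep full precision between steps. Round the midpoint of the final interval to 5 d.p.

0.96891

f(0.815000) = -0.247334, f(1.800000) = 1.403283 (opposite signs)
step 1: m = 1.307500, f(m) = 0.658311 > 0 → root in [0.815000, 1.307500]
step 2: m = 1.061250, f(m) = 0.230795 > 0 → root in [0.815000, 1.061250]
step 3: m = 0.938125, f(m) = -0.001141 < 0 → root in [0.938125, 1.061250]
step 4: m = 0.999688, f(m) = 0.116501 > 0 → root in [0.938125, 0.999688]
Midpoint of [0.938125, 0.999688] = 0.968906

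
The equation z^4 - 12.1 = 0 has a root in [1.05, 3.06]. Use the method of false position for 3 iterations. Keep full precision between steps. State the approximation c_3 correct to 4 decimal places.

f(1.050000) = -10.884494, f(3.060000) = 75.577005
step 1: c = 1.303036, f(c) = -9.217130 < 0 → new bracket [1.303036, 3.060000]
step 2: c = 1.494018, f(c) = -7.117779 < 0 → new bracket [1.494018, 3.060000]
step 3: c = 1.628806, f(c) = -5.061537 < 0 → new bracket [1.628806, 3.060000]

1.6288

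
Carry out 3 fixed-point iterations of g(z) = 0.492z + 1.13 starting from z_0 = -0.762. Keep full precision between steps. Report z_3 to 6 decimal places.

1.868742

z_1 = g(-0.762000) = 0.755096
z_2 = g(0.755096) = 1.501507
z_3 = g(1.501507) = 1.868742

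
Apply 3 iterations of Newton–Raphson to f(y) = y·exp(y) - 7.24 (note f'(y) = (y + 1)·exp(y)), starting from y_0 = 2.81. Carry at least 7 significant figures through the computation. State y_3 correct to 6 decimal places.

Newton update: y ← y − f(y)/f'(y).
y_0 = 2.810000: f = 39.433870, f' = 63.283788 → y_1 = 2.810000 - (39.433870)/(63.283788) = 2.186872
y_1 = 2.186872: f = 12.239155, f' = 28.386467 → y_2 = 2.186872 - (12.239155)/(28.386467) = 1.755711
y_2 = 1.755711: f = 2.921283, f' = 15.948843 → y_3 = 1.755711 - (2.921283)/(15.948843) = 1.572545

1.572545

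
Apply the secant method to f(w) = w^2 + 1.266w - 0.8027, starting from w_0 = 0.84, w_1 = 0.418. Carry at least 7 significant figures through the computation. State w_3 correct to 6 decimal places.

Secant update: w_(k+1) = w_k − f(w_k)·(w_k − w_(k-1))/(f(w_k) − f(w_(k-1))).
f(w_0) = 0.966340, f(w_1) = -0.098788
w_2 = 0.418000 - (-0.098788)·(0.418000 - 0.840000)/(-0.098788 - (0.966340)) = 0.457139; f(w_2) = -0.014985
w_3 = 0.457139 - (-0.014985)·(0.457139 - 0.418000)/(-0.014985 - (-0.098788)) = 0.464138; f(w_3) = 0.000323

0.464138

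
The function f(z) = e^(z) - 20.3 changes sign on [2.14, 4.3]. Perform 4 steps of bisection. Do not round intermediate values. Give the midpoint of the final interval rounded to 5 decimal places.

3.01750

f(2.140000) = -11.800562, f(4.300000) = 53.399794 (opposite signs)
step 1: m = 3.220000, f(m) = 4.728120 > 0 → root in [2.140000, 3.220000]
step 2: m = 2.680000, f(m) = -5.714907 < 0 → root in [2.680000, 3.220000]
step 3: m = 2.950000, f(m) = -1.194046 < 0 → root in [2.950000, 3.220000]
step 4: m = 3.085000, f(m) = 1.567467 > 0 → root in [2.950000, 3.085000]
Midpoint of [2.950000, 3.085000] = 3.017500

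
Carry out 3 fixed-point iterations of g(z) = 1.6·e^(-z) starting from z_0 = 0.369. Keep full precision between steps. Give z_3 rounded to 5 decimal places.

z_1 = g(0.369000) = 1.106281
z_2 = g(1.106281) = 0.529259
z_3 = g(0.529259) = 0.942466

0.94247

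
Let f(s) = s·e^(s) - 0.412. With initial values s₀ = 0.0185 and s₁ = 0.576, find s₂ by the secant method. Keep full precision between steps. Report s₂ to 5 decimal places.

Secant update: s_(k+1) = s_k − f(s_k)·(s_k − s_(k-1))/(f(s_k) − f(s_(k-1))).
f(s_0) = -0.393155, f(s_1) = 0.612651
s_2 = 0.576000 - (0.612651)·(0.576000 - 0.018500)/(0.612651 - (-0.393155)) = 0.236418; f(s_2) = -0.112528

0.23642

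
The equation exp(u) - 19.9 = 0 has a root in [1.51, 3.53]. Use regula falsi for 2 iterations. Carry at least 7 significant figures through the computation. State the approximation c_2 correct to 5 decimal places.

2.87861

False-position update: c = (a·f(b) − b·f(a))/(f(b) − f(a)); replace the endpoint whose sign matches f(c).
f(1.510000) = -15.373269, f(3.530000) = 14.223968
step 1: c = 2.559220, f(c) = -6.974273 < 0 → new bracket [2.559220, 3.530000]
step 2: c = 2.878609, f(c) = -2.110493 < 0 → new bracket [2.878609, 3.530000]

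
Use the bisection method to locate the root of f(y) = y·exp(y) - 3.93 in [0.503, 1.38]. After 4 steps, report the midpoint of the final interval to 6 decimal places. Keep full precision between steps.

1.188156

f(0.503000) = -3.098202, f(1.380000) = 1.555364 (opposite signs)
step 1: m = 0.941500, f(m) = -1.516159 < 0 → root in [0.941500, 1.380000]
step 2: m = 1.160750, f(m) = -0.224507 < 0 → root in [1.160750, 1.380000]
step 3: m = 1.270375, f(m) = 0.595315 > 0 → root in [1.160750, 1.270375]
step 4: m = 1.215562, f(m) = 0.169108 > 0 → root in [1.160750, 1.215562]
Midpoint of [1.160750, 1.215562] = 1.188156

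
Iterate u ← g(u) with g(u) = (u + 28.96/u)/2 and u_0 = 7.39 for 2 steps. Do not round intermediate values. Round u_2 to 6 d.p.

u_1 = g(7.390000) = 5.654405
u_2 = g(5.654405) = 5.388038

5.388038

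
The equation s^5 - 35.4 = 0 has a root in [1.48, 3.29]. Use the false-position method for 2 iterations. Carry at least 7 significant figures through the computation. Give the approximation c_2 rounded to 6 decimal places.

1.724499

False-position update: c = (a·f(b) − b·f(a))/(f(b) − f(a)); replace the endpoint whose sign matches f(c).
f(1.480000) = -28.299179, f(3.290000) = 350.060153
step 1: c = 1.615378, f(c) = -24.400555 < 0 → new bracket [1.615378, 3.290000]
step 2: c = 1.724499, f(c) = -20.148404 < 0 → new bracket [1.724499, 3.290000]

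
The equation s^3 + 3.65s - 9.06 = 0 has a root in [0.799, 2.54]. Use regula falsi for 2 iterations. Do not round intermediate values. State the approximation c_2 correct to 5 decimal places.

False-position update: c = (a·f(b) − b·f(a))/(f(b) − f(a)); replace the endpoint whose sign matches f(c).
f(0.799000) = -5.633568, f(2.540000) = 16.598064
step 1: c = 1.240175, f(c) = -2.625929 < 0 → new bracket [1.240175, 2.540000]
step 2: c = 1.417727, f(c) = -1.035741 < 0 → new bracket [1.417727, 2.540000]

1.41773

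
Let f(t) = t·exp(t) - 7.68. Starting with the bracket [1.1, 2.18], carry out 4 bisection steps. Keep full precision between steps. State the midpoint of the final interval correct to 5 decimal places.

f(1.100000) = -4.375417, f(2.180000) = 11.604948 (opposite signs)
step 1: m = 1.640000, f(m) = 0.774478 > 0 → root in [1.100000, 1.640000]
step 2: m = 1.370000, f(m) = -2.288570 < 0 → root in [1.370000, 1.640000]
step 3: m = 1.505000, f(m) = -0.901249 < 0 → root in [1.505000, 1.640000]
step 4: m = 1.572500, f(m) = -0.102626 < 0 → root in [1.572500, 1.640000]
Midpoint of [1.572500, 1.640000] = 1.606250

1.60625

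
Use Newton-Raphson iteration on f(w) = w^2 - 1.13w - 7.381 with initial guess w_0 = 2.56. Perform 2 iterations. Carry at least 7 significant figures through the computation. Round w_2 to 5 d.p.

Newton update: w ← w − f(w)/f'(w).
f'(w) = 2w - 1.13
w_0 = 2.560000: f = -3.720200, f' = 3.990000 → w_1 = 2.560000 - (-3.720200)/(3.990000) = 3.492381
w_1 = 3.492381: f = 0.869334, f' = 5.854762 → w_2 = 3.492381 - (0.869334)/(5.854762) = 3.343898

3.34390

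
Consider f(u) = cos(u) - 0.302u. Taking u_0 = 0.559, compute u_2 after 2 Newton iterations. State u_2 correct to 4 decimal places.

1.2030

Newton update: u ← u − f(u)/f'(u).
f'(u) = -sin(u) - 0.302
u_0 = 0.559000: f = 0.678968, f' = -0.832339 → u_1 = 0.559000 - (0.678968)/(-0.832339) = 1.374735
u_1 = 1.374735: f = -0.220362, f' = -1.282841 → u_2 = 1.374735 - (-0.220362)/(-1.282841) = 1.202958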